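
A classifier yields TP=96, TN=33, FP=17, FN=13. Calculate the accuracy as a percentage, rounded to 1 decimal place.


Accuracy = (TP + TN) / (TP + TN + FP + FN) * 100
= (96 + 33) / (96 + 33 + 17 + 13)
= 129 / 159
= 0.8113
= 81.1%

81.1


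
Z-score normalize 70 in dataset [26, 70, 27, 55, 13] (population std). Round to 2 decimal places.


Mean = (26 + 70 + 27 + 55 + 13) / 5 = 38.2
Variance = sum((x_i - mean)^2) / n = 440.56
Std = sqrt(440.56) = 20.9895
Z = (x - mean) / std
= (70 - 38.2) / 20.9895
= 31.8 / 20.9895
= 1.52

1.52


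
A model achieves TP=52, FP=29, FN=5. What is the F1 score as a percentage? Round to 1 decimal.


Precision = TP / (TP + FP) = 52 / 81 = 0.642
Recall = TP / (TP + FN) = 52 / 57 = 0.9123
F1 = 2 * P * R / (P + R)
= 2 * 0.642 * 0.9123 / (0.642 + 0.9123)
= 1.1713 / 1.5543
= 0.7536
As percentage: 75.4%

75.4


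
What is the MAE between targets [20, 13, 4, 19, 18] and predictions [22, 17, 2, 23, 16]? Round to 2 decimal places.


Absolute errors: [2, 4, 2, 4, 2]
Sum of absolute errors = 14
MAE = 14 / 5 = 2.80

2.80


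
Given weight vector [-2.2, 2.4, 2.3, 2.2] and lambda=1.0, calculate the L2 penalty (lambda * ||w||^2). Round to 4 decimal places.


Squaring each weight:
(-2.2)^2 = 4.84
2.4^2 = 5.76
2.3^2 = 5.29
2.2^2 = 4.84
Sum of squares = 20.73
Penalty = 1.0 * 20.73 = 20.7300

20.7300


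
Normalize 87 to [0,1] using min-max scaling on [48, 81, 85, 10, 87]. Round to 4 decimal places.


Min = 10, Max = 87
Range = 87 - 10 = 77
Scaled = (x - min) / (max - min)
= (87 - 10) / 77
= 77 / 77
= 1.0000

1.0000


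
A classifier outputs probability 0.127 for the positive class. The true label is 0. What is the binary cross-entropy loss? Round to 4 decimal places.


For y=0: Loss = -log(1-p)
= -log(1 - 0.127)
= -log(0.873)
= -(-0.1358)
= 0.1358

0.1358


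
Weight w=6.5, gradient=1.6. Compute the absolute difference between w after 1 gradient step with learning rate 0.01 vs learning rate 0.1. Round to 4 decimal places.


With lr=0.01: w_new = 6.5 - 0.01 * 1.6 = 6.484
With lr=0.1: w_new = 6.5 - 0.1 * 1.6 = 6.34
Absolute difference = |6.484 - 6.34|
= 0.1440

0.1440


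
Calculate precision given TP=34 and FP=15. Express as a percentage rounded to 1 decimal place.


Precision = TP / (TP + FP) * 100
= 34 / (34 + 15)
= 34 / 49
= 0.6939
= 69.4%

69.4


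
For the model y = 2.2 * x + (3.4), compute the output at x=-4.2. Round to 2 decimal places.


y = 2.2 * -4.2 + (3.4)
= -9.24 + (3.4)
= -5.84

-5.84


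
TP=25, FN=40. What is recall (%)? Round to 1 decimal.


Recall = TP / (TP + FN) * 100
= 25 / (25 + 40)
= 25 / 65
= 0.3846
= 38.5%

38.5


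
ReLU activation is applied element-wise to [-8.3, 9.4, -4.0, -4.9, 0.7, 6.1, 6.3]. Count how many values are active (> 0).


ReLU(x) = max(0, x) for each element:
ReLU(-8.3) = 0
ReLU(9.4) = 9.4
ReLU(-4.0) = 0
ReLU(-4.9) = 0
ReLU(0.7) = 0.7
ReLU(6.1) = 6.1
ReLU(6.3) = 6.3
Active neurons (>0): 4

4


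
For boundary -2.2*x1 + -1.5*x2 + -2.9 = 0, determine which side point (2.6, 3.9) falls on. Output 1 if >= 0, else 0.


Compute -2.2 * 2.6 + -1.5 * 3.9 + -2.9
= -5.72 + -5.85 + -2.9
= -14.47
Since -14.47 < 0, the point is on the negative side.

0


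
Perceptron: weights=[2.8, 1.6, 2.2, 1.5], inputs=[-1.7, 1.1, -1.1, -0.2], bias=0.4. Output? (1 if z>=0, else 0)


z = w . x + b
= 2.8*-1.7 + 1.6*1.1 + 2.2*-1.1 + 1.5*-0.2 + 0.4
= -4.76 + 1.76 + -2.42 + -0.3 + 0.4
= -5.72 + 0.4
= -5.32
Since z = -5.32 < 0, output = 0

0


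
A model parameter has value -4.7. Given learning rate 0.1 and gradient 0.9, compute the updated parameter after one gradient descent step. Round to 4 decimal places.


w_new = w_old - lr * gradient
= -4.7 - 0.1 * 0.9
= -4.7 - (0.09)
= -4.7900

-4.7900


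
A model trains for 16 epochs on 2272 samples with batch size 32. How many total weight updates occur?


Iterations per epoch = 2272 / 32 = 71
Total updates = iterations_per_epoch * epochs
= 71 * 16
= 1136

1136


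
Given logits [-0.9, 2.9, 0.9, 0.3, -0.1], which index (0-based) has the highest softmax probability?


Softmax is a monotonic transformation, so it preserves the argmax.
We need to find the index of the maximum logit.
Index 0: -0.9
Index 1: 2.9
Index 2: 0.9
Index 3: 0.3
Index 4: -0.1
Maximum logit = 2.9 at index 1

1


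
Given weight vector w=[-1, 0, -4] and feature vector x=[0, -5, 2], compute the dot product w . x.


Element-wise products:
-1 * 0 = 0
0 * -5 = 0
-4 * 2 = -8
Sum = 0 + 0 + -8
= -8

-8


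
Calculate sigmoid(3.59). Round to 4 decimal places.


sigmoid(z) = 1 / (1 + exp(-z))
exp(-(3.59)) = exp(-3.59) = 0.0276
1 + 0.0276 = 1.0276
1 / 1.0276 = 0.9731

0.9731


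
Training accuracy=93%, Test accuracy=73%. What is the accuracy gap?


Gap = train_accuracy - test_accuracy
= 93 - 73
= 20%
This gap suggests the model is overfitting.

20


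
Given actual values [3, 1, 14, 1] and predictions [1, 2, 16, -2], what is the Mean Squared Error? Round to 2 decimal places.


Differences: [2, -1, -2, 3]
Squared errors: [4, 1, 4, 9]
Sum of squared errors = 18
MSE = 18 / 4 = 4.50

4.50


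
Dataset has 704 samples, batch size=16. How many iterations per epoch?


Iterations per epoch = dataset_size / batch_size
= 704 / 16
= 44

44


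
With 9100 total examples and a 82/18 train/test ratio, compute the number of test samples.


Train samples = 9100 * 82% = 7462
Test samples = 9100 - 7462
= 1638

1638


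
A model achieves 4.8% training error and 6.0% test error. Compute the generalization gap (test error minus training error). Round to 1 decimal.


Generalization gap = test_error - train_error
= 6.0 - 4.8
= 1.2%
A small gap suggests good generalization.

1.2


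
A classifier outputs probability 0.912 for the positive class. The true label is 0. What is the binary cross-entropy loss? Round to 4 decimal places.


For y=0: Loss = -log(1-p)
= -log(1 - 0.912)
= -log(0.088)
= -(-2.4304)
= 2.4304

2.4304


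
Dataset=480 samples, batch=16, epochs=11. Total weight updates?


Iterations per epoch = 480 / 16 = 30
Total updates = iterations_per_epoch * epochs
= 30 * 11
= 330

330


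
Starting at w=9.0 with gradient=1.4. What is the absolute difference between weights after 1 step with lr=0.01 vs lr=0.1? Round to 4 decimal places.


With lr=0.01: w_new = 9.0 - 0.01 * 1.4 = 8.986
With lr=0.1: w_new = 9.0 - 0.1 * 1.4 = 8.86
Absolute difference = |8.986 - 8.86|
= 0.1260

0.1260


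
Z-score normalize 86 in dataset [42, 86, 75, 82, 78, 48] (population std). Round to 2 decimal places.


Mean = (42 + 86 + 75 + 82 + 78 + 48) / 6 = 68.5
Variance = sum((x_i - mean)^2) / n = 290.5833
Std = sqrt(290.5833) = 17.0465
Z = (x - mean) / std
= (86 - 68.5) / 17.0465
= 17.5 / 17.0465
= 1.03

1.03


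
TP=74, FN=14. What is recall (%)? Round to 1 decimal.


Recall = TP / (TP + FN) * 100
= 74 / (74 + 14)
= 74 / 88
= 0.8409
= 84.1%

84.1


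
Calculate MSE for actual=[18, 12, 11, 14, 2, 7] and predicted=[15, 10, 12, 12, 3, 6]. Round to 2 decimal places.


Differences: [3, 2, -1, 2, -1, 1]
Squared errors: [9, 4, 1, 4, 1, 1]
Sum of squared errors = 20
MSE = 20 / 6 = 3.33

3.33


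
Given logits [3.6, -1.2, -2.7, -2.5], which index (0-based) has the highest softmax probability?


Softmax is a monotonic transformation, so it preserves the argmax.
We need to find the index of the maximum logit.
Index 0: 3.6
Index 1: -1.2
Index 2: -2.7
Index 3: -2.5
Maximum logit = 3.6 at index 0

0


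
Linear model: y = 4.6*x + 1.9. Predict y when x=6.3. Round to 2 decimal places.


y = 4.6 * 6.3 + (1.9)
= 28.98 + (1.9)
= 30.88

30.88


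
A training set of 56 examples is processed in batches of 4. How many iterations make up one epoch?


Iterations per epoch = dataset_size / batch_size
= 56 / 4
= 14

14


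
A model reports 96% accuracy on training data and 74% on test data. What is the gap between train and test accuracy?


Gap = train_accuracy - test_accuracy
= 96 - 74
= 22%
This large gap strongly indicates overfitting.

22


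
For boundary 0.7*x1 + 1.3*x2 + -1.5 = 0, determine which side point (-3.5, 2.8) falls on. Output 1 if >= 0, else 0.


Compute 0.7 * -3.5 + 1.3 * 2.8 + -1.5
= -2.45 + 3.64 + -1.5
= -0.31
Since -0.31 < 0, the point is on the negative side.

0


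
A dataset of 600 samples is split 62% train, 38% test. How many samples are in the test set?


Train samples = 600 * 62% = 372
Test samples = 600 - 372
= 228

228


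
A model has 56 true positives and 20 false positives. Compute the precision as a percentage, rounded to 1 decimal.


Precision = TP / (TP + FP) * 100
= 56 / (56 + 20)
= 56 / 76
= 0.7368
= 73.7%

73.7


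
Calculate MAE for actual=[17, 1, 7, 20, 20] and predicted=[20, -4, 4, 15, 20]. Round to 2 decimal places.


Absolute errors: [3, 5, 3, 5, 0]
Sum of absolute errors = 16
MAE = 16 / 5 = 3.20

3.20


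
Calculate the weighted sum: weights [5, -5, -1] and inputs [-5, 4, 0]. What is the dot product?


Element-wise products:
5 * -5 = -25
-5 * 4 = -20
-1 * 0 = 0
Sum = -25 + -20 + 0
= -45

-45


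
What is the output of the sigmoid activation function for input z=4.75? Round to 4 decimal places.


sigmoid(z) = 1 / (1 + exp(-z))
exp(-(4.75)) = exp(-4.75) = 0.0087
1 + 0.0087 = 1.0087
1 / 1.0087 = 0.9914

0.9914


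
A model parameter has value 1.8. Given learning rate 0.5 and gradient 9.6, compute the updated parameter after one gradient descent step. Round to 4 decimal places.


w_new = w_old - lr * gradient
= 1.8 - 0.5 * 9.6
= 1.8 - (4.8)
= -3.0000

-3.0000


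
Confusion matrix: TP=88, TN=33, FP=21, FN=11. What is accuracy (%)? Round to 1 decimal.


Accuracy = (TP + TN) / (TP + TN + FP + FN) * 100
= (88 + 33) / (88 + 33 + 21 + 11)
= 121 / 153
= 0.7908
= 79.1%

79.1


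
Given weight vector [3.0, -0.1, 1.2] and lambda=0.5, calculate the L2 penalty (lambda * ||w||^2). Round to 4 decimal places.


Squaring each weight:
3.0^2 = 9.0
(-0.1)^2 = 0.01
1.2^2 = 1.44
Sum of squares = 10.45
Penalty = 0.5 * 10.45 = 5.2250

5.2250


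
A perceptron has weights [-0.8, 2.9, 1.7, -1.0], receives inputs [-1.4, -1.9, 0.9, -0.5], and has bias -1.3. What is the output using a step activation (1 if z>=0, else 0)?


z = w . x + b
= -0.8*-1.4 + 2.9*-1.9 + 1.7*0.9 + -1.0*-0.5 + -1.3
= 1.12 + -5.51 + 1.53 + 0.5 + -1.3
= -2.36 + -1.3
= -3.66
Since z = -3.66 < 0, output = 0

0


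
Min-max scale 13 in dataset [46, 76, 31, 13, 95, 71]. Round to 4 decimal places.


Min = 13, Max = 95
Range = 95 - 13 = 82
Scaled = (x - min) / (max - min)
= (13 - 13) / 82
= 0 / 82
= 0.0000

0.0000


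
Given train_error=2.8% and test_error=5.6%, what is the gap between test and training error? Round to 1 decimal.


Generalization gap = test_error - train_error
= 5.6 - 2.8
= 2.8%
A moderate gap.

2.8


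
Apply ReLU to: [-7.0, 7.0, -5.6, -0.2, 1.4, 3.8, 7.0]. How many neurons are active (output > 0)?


ReLU(x) = max(0, x) for each element:
ReLU(-7.0) = 0
ReLU(7.0) = 7.0
ReLU(-5.6) = 0
ReLU(-0.2) = 0
ReLU(1.4) = 1.4
ReLU(3.8) = 3.8
ReLU(7.0) = 7.0
Active neurons (>0): 4

4


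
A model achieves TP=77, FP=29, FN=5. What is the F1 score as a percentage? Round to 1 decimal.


Precision = TP / (TP + FP) = 77 / 106 = 0.7264
Recall = TP / (TP + FN) = 77 / 82 = 0.939
F1 = 2 * P * R / (P + R)
= 2 * 0.7264 * 0.939 / (0.7264 + 0.939)
= 1.3642 / 1.6654
= 0.8191
As percentage: 81.9%

81.9


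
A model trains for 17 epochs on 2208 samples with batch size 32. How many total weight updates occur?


Iterations per epoch = 2208 / 32 = 69
Total updates = iterations_per_epoch * epochs
= 69 * 17
= 1173

1173


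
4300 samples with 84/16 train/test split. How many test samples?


Train samples = 4300 * 84% = 3612
Test samples = 4300 - 3612
= 688

688


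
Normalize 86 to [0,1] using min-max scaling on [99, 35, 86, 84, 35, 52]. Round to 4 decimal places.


Min = 35, Max = 99
Range = 99 - 35 = 64
Scaled = (x - min) / (max - min)
= (86 - 35) / 64
= 51 / 64
= 0.7969

0.7969


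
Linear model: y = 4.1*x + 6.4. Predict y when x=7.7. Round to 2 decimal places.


y = 4.1 * 7.7 + (6.4)
= 31.57 + (6.4)
= 37.97

37.97


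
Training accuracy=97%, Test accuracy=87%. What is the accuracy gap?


Gap = train_accuracy - test_accuracy
= 97 - 87
= 10%
This moderate gap may indicate mild overfitting.

10


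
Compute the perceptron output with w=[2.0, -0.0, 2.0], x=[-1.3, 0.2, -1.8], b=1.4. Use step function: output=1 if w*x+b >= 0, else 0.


z = w . x + b
= 2.0*-1.3 + -0.0*0.2 + 2.0*-1.8 + 1.4
= -2.6 + -0.0 + -3.6 + 1.4
= -6.2 + 1.4
= -4.8
Since z = -4.8 < 0, output = 0

0


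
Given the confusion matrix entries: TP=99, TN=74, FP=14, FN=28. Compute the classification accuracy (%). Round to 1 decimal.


Accuracy = (TP + TN) / (TP + TN + FP + FN) * 100
= (99 + 74) / (99 + 74 + 14 + 28)
= 173 / 215
= 0.8047
= 80.5%

80.5


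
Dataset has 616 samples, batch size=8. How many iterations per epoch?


Iterations per epoch = dataset_size / batch_size
= 616 / 8
= 77

77


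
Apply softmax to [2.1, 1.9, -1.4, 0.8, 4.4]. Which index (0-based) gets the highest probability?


Softmax is a monotonic transformation, so it preserves the argmax.
We need to find the index of the maximum logit.
Index 0: 2.1
Index 1: 1.9
Index 2: -1.4
Index 3: 0.8
Index 4: 4.4
Maximum logit = 4.4 at index 4

4


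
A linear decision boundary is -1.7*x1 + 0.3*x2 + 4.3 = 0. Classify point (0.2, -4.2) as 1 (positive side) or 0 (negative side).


Compute -1.7 * 0.2 + 0.3 * -4.2 + 4.3
= -0.34 + -1.26 + 4.3
= 2.7
Since 2.7 >= 0, the point is on the positive side.

1


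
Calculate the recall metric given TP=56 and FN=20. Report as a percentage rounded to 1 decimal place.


Recall = TP / (TP + FN) * 100
= 56 / (56 + 20)
= 56 / 76
= 0.7368
= 73.7%

73.7


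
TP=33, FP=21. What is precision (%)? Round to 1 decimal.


Precision = TP / (TP + FP) * 100
= 33 / (33 + 21)
= 33 / 54
= 0.6111
= 61.1%

61.1


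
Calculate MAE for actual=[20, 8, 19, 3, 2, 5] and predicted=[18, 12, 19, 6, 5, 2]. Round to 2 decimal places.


Absolute errors: [2, 4, 0, 3, 3, 3]
Sum of absolute errors = 15
MAE = 15 / 6 = 2.50

2.50


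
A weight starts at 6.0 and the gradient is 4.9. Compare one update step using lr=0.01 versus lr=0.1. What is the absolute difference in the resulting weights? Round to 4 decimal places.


With lr=0.01: w_new = 6.0 - 0.01 * 4.9 = 5.951
With lr=0.1: w_new = 6.0 - 0.1 * 4.9 = 5.51
Absolute difference = |5.951 - 5.51|
= 0.4410

0.4410


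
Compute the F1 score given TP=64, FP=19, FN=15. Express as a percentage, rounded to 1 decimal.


Precision = TP / (TP + FP) = 64 / 83 = 0.7711
Recall = TP / (TP + FN) = 64 / 79 = 0.8101
F1 = 2 * P * R / (P + R)
= 2 * 0.7711 * 0.8101 / (0.7711 + 0.8101)
= 1.2494 / 1.5812
= 0.7901
As percentage: 79.0%

79.0


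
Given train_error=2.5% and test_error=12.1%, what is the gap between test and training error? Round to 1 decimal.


Generalization gap = test_error - train_error
= 12.1 - 2.5
= 9.6%
A moderate gap.

9.6


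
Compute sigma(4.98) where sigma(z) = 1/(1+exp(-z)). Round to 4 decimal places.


sigmoid(z) = 1 / (1 + exp(-z))
exp(-(4.98)) = exp(-4.98) = 0.0069
1 + 0.0069 = 1.0069
1 / 1.0069 = 0.9932

0.9932


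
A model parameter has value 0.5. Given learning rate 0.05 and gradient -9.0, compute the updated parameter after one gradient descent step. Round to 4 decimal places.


w_new = w_old - lr * gradient
= 0.5 - 0.05 * -9.0
= 0.5 - (-0.45)
= 0.9500

0.9500


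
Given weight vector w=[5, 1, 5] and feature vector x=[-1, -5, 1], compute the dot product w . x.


Element-wise products:
5 * -1 = -5
1 * -5 = -5
5 * 1 = 5
Sum = -5 + -5 + 5
= -5

-5


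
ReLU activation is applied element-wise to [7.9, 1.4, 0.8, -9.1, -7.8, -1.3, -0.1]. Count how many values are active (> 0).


ReLU(x) = max(0, x) for each element:
ReLU(7.9) = 7.9
ReLU(1.4) = 1.4
ReLU(0.8) = 0.8
ReLU(-9.1) = 0
ReLU(-7.8) = 0
ReLU(-1.3) = 0
ReLU(-0.1) = 0
Active neurons (>0): 3

3


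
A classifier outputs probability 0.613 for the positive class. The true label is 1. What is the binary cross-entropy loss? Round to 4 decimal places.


For y=1: Loss = -log(p)
= -log(0.613)
= -(-0.4894)
= 0.4894

0.4894


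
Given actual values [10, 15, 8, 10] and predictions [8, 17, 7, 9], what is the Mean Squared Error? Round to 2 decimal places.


Differences: [2, -2, 1, 1]
Squared errors: [4, 4, 1, 1]
Sum of squared errors = 10
MSE = 10 / 4 = 2.50

2.50


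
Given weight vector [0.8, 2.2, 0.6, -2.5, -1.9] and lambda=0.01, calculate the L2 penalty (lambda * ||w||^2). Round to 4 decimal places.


Squaring each weight:
0.8^2 = 0.64
2.2^2 = 4.84
0.6^2 = 0.36
(-2.5)^2 = 6.25
(-1.9)^2 = 3.61
Sum of squares = 15.7
Penalty = 0.01 * 15.7 = 0.1570

0.1570


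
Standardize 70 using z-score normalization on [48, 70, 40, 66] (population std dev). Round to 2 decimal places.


Mean = (48 + 70 + 40 + 66) / 4 = 56.0
Variance = sum((x_i - mean)^2) / n = 154.0
Std = sqrt(154.0) = 12.4097
Z = (x - mean) / std
= (70 - 56.0) / 12.4097
= 14.0 / 12.4097
= 1.13

1.13


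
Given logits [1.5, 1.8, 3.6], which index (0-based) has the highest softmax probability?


Softmax is a monotonic transformation, so it preserves the argmax.
We need to find the index of the maximum logit.
Index 0: 1.5
Index 1: 1.8
Index 2: 3.6
Maximum logit = 3.6 at index 2

2


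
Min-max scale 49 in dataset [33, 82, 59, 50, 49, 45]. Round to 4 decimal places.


Min = 33, Max = 82
Range = 82 - 33 = 49
Scaled = (x - min) / (max - min)
= (49 - 33) / 49
= 16 / 49
= 0.3265

0.3265


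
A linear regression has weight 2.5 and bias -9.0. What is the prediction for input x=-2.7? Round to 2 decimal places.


y = 2.5 * -2.7 + (-9.0)
= -6.75 + (-9.0)
= -15.75

-15.75


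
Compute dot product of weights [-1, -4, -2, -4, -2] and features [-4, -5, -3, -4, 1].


Element-wise products:
-1 * -4 = 4
-4 * -5 = 20
-2 * -3 = 6
-4 * -4 = 16
-2 * 1 = -2
Sum = 4 + 20 + 6 + 16 + -2
= 44

44


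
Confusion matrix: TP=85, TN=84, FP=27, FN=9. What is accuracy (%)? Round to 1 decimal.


Accuracy = (TP + TN) / (TP + TN + FP + FN) * 100
= (85 + 84) / (85 + 84 + 27 + 9)
= 169 / 205
= 0.8244
= 82.4%

82.4


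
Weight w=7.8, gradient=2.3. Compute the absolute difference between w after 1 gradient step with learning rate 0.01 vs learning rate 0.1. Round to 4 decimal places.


With lr=0.01: w_new = 7.8 - 0.01 * 2.3 = 7.777
With lr=0.1: w_new = 7.8 - 0.1 * 2.3 = 7.57
Absolute difference = |7.777 - 7.57|
= 0.2070

0.2070


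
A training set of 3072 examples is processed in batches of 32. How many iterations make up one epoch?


Iterations per epoch = dataset_size / batch_size
= 3072 / 32
= 96

96


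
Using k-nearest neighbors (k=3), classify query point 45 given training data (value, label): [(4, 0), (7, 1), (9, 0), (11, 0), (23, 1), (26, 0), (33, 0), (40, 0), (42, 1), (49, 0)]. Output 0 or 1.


Distances from query 45:
Point 42 (class 1): distance = 3
Point 49 (class 0): distance = 4
Point 40 (class 0): distance = 5
K=3 nearest neighbors: classes = [1, 0, 0]
Votes for class 1: 1 / 3
Majority vote => class 0

0


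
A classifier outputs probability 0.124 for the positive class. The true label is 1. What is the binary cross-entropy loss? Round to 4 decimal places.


For y=1: Loss = -log(p)
= -log(0.124)
= -(-2.0875)
= 2.0875

2.0875


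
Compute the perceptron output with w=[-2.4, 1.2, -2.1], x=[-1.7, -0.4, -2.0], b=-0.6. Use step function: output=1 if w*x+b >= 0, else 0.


z = w . x + b
= -2.4*-1.7 + 1.2*-0.4 + -2.1*-2.0 + -0.6
= 4.08 + -0.48 + 4.2 + -0.6
= 7.8 + -0.6
= 7.2
Since z = 7.2 >= 0, output = 1

1


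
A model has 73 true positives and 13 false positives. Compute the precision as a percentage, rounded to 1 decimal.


Precision = TP / (TP + FP) * 100
= 73 / (73 + 13)
= 73 / 86
= 0.8488
= 84.9%

84.9


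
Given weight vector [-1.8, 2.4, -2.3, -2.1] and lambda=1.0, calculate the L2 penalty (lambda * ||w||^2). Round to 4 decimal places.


Squaring each weight:
(-1.8)^2 = 3.24
2.4^2 = 5.76
(-2.3)^2 = 5.29
(-2.1)^2 = 4.41
Sum of squares = 18.7
Penalty = 1.0 * 18.7 = 18.7000

18.7000


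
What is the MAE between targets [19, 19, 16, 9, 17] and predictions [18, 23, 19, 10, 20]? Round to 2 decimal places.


Absolute errors: [1, 4, 3, 1, 3]
Sum of absolute errors = 12
MAE = 12 / 5 = 2.40

2.40


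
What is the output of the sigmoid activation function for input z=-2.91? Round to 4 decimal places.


sigmoid(z) = 1 / (1 + exp(-z))
exp(-(-2.91)) = exp(2.91) = 18.3568
1 + 18.3568 = 19.3568
1 / 19.3568 = 0.0517

0.0517


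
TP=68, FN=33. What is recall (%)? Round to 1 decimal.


Recall = TP / (TP + FN) * 100
= 68 / (68 + 33)
= 68 / 101
= 0.6733
= 67.3%

67.3


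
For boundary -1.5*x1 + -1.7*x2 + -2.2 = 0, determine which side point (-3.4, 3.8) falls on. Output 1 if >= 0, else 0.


Compute -1.5 * -3.4 + -1.7 * 3.8 + -2.2
= 5.1 + -6.46 + -2.2
= -3.56
Since -3.56 < 0, the point is on the negative side.

0


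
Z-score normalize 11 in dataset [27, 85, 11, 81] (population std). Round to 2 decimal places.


Mean = (27 + 85 + 11 + 81) / 4 = 51.0
Variance = sum((x_i - mean)^2) / n = 1058.0
Std = sqrt(1058.0) = 32.5269
Z = (x - mean) / std
= (11 - 51.0) / 32.5269
= -40.0 / 32.5269
= -1.23

-1.23


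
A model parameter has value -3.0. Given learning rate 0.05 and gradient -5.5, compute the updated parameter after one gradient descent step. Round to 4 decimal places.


w_new = w_old - lr * gradient
= -3.0 - 0.05 * -5.5
= -3.0 - (-0.275)
= -2.7250

-2.7250


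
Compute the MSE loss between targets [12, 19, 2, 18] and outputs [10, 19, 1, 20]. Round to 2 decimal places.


Differences: [2, 0, 1, -2]
Squared errors: [4, 0, 1, 4]
Sum of squared errors = 9
MSE = 9 / 4 = 2.25

2.25


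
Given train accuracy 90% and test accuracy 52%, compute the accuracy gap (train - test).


Gap = train_accuracy - test_accuracy
= 90 - 52
= 38%
This large gap strongly indicates overfitting.

38


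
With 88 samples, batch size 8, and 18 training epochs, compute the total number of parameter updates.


Iterations per epoch = 88 / 8 = 11
Total updates = iterations_per_epoch * epochs
= 11 * 18
= 198

198


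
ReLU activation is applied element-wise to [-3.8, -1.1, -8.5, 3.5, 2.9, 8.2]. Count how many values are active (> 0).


ReLU(x) = max(0, x) for each element:
ReLU(-3.8) = 0
ReLU(-1.1) = 0
ReLU(-8.5) = 0
ReLU(3.5) = 3.5
ReLU(2.9) = 2.9
ReLU(8.2) = 8.2
Active neurons (>0): 3

3


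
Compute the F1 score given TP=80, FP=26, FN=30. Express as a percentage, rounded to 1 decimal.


Precision = TP / (TP + FP) = 80 / 106 = 0.7547
Recall = TP / (TP + FN) = 80 / 110 = 0.7273
F1 = 2 * P * R / (P + R)
= 2 * 0.7547 * 0.7273 / (0.7547 + 0.7273)
= 1.0978 / 1.482
= 0.7407
As percentage: 74.1%

74.1


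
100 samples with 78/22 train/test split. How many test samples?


Train samples = 100 * 78% = 78
Test samples = 100 - 78
= 22

22


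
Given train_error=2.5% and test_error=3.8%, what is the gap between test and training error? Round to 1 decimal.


Generalization gap = test_error - train_error
= 3.8 - 2.5
= 1.3%
A small gap suggests good generalization.

1.3


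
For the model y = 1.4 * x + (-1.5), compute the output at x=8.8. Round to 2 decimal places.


y = 1.4 * 8.8 + (-1.5)
= 12.32 + (-1.5)
= 10.82

10.82


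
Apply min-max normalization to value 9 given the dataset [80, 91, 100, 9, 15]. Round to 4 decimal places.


Min = 9, Max = 100
Range = 100 - 9 = 91
Scaled = (x - min) / (max - min)
= (9 - 9) / 91
= 0 / 91
= 0.0000

0.0000


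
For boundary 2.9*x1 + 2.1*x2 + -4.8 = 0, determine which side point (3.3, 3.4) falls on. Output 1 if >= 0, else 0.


Compute 2.9 * 3.3 + 2.1 * 3.4 + -4.8
= 9.57 + 7.14 + -4.8
= 11.91
Since 11.91 >= 0, the point is on the positive side.

1


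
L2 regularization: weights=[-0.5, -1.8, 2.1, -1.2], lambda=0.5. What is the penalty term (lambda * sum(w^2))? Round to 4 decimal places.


Squaring each weight:
(-0.5)^2 = 0.25
(-1.8)^2 = 3.24
2.1^2 = 4.41
(-1.2)^2 = 1.44
Sum of squares = 9.34
Penalty = 0.5 * 9.34 = 4.6700

4.6700


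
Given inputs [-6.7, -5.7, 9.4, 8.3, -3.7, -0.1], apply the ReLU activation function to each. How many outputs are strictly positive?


ReLU(x) = max(0, x) for each element:
ReLU(-6.7) = 0
ReLU(-5.7) = 0
ReLU(9.4) = 9.4
ReLU(8.3) = 8.3
ReLU(-3.7) = 0
ReLU(-0.1) = 0
Active neurons (>0): 2

2


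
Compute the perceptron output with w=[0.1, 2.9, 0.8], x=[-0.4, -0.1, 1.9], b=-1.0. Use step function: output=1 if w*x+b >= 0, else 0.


z = w . x + b
= 0.1*-0.4 + 2.9*-0.1 + 0.8*1.9 + -1.0
= -0.04 + -0.29 + 1.52 + -1.0
= 1.19 + -1.0
= 0.19
Since z = 0.19 >= 0, output = 1

1


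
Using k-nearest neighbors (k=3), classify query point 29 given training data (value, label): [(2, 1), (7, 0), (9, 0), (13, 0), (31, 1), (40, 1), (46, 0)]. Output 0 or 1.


Distances from query 29:
Point 31 (class 1): distance = 2
Point 40 (class 1): distance = 11
Point 13 (class 0): distance = 16
K=3 nearest neighbors: classes = [1, 1, 0]
Votes for class 1: 2 / 3
Majority vote => class 1

1


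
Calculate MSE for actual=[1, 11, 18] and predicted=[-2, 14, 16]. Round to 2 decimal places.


Differences: [3, -3, 2]
Squared errors: [9, 9, 4]
Sum of squared errors = 22
MSE = 22 / 3 = 7.33

7.33


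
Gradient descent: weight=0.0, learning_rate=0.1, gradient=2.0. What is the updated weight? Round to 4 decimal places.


w_new = w_old - lr * gradient
= 0.0 - 0.1 * 2.0
= 0.0 - (0.2)
= -0.2000

-0.2000


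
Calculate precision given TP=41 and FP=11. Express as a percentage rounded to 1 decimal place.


Precision = TP / (TP + FP) * 100
= 41 / (41 + 11)
= 41 / 52
= 0.7885
= 78.8%

78.8


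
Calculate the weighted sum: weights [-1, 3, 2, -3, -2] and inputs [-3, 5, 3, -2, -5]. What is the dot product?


Element-wise products:
-1 * -3 = 3
3 * 5 = 15
2 * 3 = 6
-3 * -2 = 6
-2 * -5 = 10
Sum = 3 + 15 + 6 + 6 + 10
= 40

40


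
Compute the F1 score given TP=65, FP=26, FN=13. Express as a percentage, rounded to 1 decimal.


Precision = TP / (TP + FP) = 65 / 91 = 0.7143
Recall = TP / (TP + FN) = 65 / 78 = 0.8333
F1 = 2 * P * R / (P + R)
= 2 * 0.7143 * 0.8333 / (0.7143 + 0.8333)
= 1.1905 / 1.5476
= 0.7692
As percentage: 76.9%

76.9


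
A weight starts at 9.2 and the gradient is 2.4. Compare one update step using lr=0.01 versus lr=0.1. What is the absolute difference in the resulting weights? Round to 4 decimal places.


With lr=0.01: w_new = 9.2 - 0.01 * 2.4 = 9.176
With lr=0.1: w_new = 9.2 - 0.1 * 2.4 = 8.96
Absolute difference = |9.176 - 8.96|
= 0.2160

0.2160


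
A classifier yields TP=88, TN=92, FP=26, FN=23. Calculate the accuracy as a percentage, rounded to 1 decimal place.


Accuracy = (TP + TN) / (TP + TN + FP + FN) * 100
= (88 + 92) / (88 + 92 + 26 + 23)
= 180 / 229
= 0.786
= 78.6%

78.6


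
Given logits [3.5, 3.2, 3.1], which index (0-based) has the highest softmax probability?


Softmax is a monotonic transformation, so it preserves the argmax.
We need to find the index of the maximum logit.
Index 0: 3.5
Index 1: 3.2
Index 2: 3.1
Maximum logit = 3.5 at index 0

0


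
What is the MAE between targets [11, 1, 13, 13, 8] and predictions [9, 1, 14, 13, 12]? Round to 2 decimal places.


Absolute errors: [2, 0, 1, 0, 4]
Sum of absolute errors = 7
MAE = 7 / 5 = 1.40

1.40


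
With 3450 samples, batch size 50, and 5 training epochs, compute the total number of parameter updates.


Iterations per epoch = 3450 / 50 = 69
Total updates = iterations_per_epoch * epochs
= 69 * 5
= 345

345


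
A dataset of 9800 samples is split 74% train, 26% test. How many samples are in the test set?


Train samples = 9800 * 74% = 7252
Test samples = 9800 - 7252
= 2548

2548


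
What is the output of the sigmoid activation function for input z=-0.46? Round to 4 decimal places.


sigmoid(z) = 1 / (1 + exp(-z))
exp(-(-0.46)) = exp(0.46) = 1.5841
1 + 1.5841 = 2.5841
1 / 2.5841 = 0.3870

0.3870


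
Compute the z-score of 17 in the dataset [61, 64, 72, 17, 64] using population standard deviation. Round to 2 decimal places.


Mean = (61 + 64 + 72 + 17 + 64) / 5 = 55.6
Variance = sum((x_i - mean)^2) / n = 385.84
Std = sqrt(385.84) = 19.6428
Z = (x - mean) / std
= (17 - 55.6) / 19.6428
= -38.6 / 19.6428
= -1.97

-1.97


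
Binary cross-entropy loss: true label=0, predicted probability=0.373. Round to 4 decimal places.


For y=0: Loss = -log(1-p)
= -log(1 - 0.373)
= -log(0.627)
= -(-0.4668)
= 0.4668

0.4668


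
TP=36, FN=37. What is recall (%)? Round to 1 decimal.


Recall = TP / (TP + FN) * 100
= 36 / (36 + 37)
= 36 / 73
= 0.4932
= 49.3%

49.3


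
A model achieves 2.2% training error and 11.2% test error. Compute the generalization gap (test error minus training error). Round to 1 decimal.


Generalization gap = test_error - train_error
= 11.2 - 2.2
= 9.0%
A moderate gap.

9.0


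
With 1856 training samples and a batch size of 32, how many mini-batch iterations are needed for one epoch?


Iterations per epoch = dataset_size / batch_size
= 1856 / 32
= 58

58


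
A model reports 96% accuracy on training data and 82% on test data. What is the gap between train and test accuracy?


Gap = train_accuracy - test_accuracy
= 96 - 82
= 14%
This gap suggests the model is overfitting.

14


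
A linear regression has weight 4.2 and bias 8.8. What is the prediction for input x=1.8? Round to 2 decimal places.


y = 4.2 * 1.8 + (8.8)
= 7.56 + (8.8)
= 16.36

16.36


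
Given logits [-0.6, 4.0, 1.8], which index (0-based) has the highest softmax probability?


Softmax is a monotonic transformation, so it preserves the argmax.
We need to find the index of the maximum logit.
Index 0: -0.6
Index 1: 4.0
Index 2: 1.8
Maximum logit = 4.0 at index 1

1


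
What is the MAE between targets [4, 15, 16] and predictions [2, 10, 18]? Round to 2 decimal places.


Absolute errors: [2, 5, 2]
Sum of absolute errors = 9
MAE = 9 / 3 = 3.00

3.00


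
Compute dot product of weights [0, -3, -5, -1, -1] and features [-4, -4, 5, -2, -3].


Element-wise products:
0 * -4 = 0
-3 * -4 = 12
-5 * 5 = -25
-1 * -2 = 2
-1 * -3 = 3
Sum = 0 + 12 + -25 + 2 + 3
= -8

-8


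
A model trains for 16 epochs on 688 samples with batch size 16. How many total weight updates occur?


Iterations per epoch = 688 / 16 = 43
Total updates = iterations_per_epoch * epochs
= 43 * 16
= 688

688


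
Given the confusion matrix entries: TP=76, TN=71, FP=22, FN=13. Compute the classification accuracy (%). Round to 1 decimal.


Accuracy = (TP + TN) / (TP + TN + FP + FN) * 100
= (76 + 71) / (76 + 71 + 22 + 13)
= 147 / 182
= 0.8077
= 80.8%

80.8


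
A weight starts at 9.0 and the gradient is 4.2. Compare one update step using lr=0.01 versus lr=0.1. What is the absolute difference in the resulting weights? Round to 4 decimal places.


With lr=0.01: w_new = 9.0 - 0.01 * 4.2 = 8.958
With lr=0.1: w_new = 9.0 - 0.1 * 4.2 = 8.58
Absolute difference = |8.958 - 8.58|
= 0.3780

0.3780


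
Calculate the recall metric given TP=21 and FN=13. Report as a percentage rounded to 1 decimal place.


Recall = TP / (TP + FN) * 100
= 21 / (21 + 13)
= 21 / 34
= 0.6176
= 61.8%

61.8


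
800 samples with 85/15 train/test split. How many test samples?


Train samples = 800 * 85% = 680
Test samples = 800 - 680
= 120

120


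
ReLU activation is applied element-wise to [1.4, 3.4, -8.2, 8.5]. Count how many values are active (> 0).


ReLU(x) = max(0, x) for each element:
ReLU(1.4) = 1.4
ReLU(3.4) = 3.4
ReLU(-8.2) = 0
ReLU(8.5) = 8.5
Active neurons (>0): 3

3


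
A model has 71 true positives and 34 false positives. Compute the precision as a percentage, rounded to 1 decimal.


Precision = TP / (TP + FP) * 100
= 71 / (71 + 34)
= 71 / 105
= 0.6762
= 67.6%

67.6


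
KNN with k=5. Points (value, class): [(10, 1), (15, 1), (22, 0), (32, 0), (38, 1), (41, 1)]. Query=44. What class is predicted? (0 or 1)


Distances from query 44:
Point 41 (class 1): distance = 3
Point 38 (class 1): distance = 6
Point 32 (class 0): distance = 12
Point 22 (class 0): distance = 22
Point 15 (class 1): distance = 29
K=5 nearest neighbors: classes = [1, 1, 0, 0, 1]
Votes for class 1: 3 / 5
Majority vote => class 1

1


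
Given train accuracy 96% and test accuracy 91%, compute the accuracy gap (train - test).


Gap = train_accuracy - test_accuracy
= 96 - 91
= 5%
This moderate gap may indicate mild overfitting.

5


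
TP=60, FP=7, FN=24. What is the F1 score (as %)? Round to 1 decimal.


Precision = TP / (TP + FP) = 60 / 67 = 0.8955
Recall = TP / (TP + FN) = 60 / 84 = 0.7143
F1 = 2 * P * R / (P + R)
= 2 * 0.8955 * 0.7143 / (0.8955 + 0.7143)
= 1.2793 / 1.6098
= 0.7947
As percentage: 79.5%

79.5


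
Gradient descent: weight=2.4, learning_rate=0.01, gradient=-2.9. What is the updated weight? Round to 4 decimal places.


w_new = w_old - lr * gradient
= 2.4 - 0.01 * -2.9
= 2.4 - (-0.029)
= 2.4290

2.4290


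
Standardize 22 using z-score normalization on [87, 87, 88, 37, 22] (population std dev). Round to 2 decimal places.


Mean = (87 + 87 + 88 + 37 + 22) / 5 = 64.2
Variance = sum((x_i - mean)^2) / n = 825.36
Std = sqrt(825.36) = 28.7291
Z = (x - mean) / std
= (22 - 64.2) / 28.7291
= -42.2 / 28.7291
= -1.47

-1.47


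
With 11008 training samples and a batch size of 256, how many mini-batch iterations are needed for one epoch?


Iterations per epoch = dataset_size / batch_size
= 11008 / 256
= 43

43


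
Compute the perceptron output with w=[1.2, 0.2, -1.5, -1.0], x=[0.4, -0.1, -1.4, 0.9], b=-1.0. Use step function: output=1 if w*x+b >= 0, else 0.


z = w . x + b
= 1.2*0.4 + 0.2*-0.1 + -1.5*-1.4 + -1.0*0.9 + -1.0
= 0.48 + -0.02 + 2.1 + -0.9 + -1.0
= 1.66 + -1.0
= 0.66
Since z = 0.66 >= 0, output = 1

1


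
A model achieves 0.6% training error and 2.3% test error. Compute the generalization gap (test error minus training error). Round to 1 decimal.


Generalization gap = test_error - train_error
= 2.3 - 0.6
= 1.7%
A small gap suggests good generalization.

1.7


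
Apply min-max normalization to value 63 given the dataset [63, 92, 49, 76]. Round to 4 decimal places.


Min = 49, Max = 92
Range = 92 - 49 = 43
Scaled = (x - min) / (max - min)
= (63 - 49) / 43
= 14 / 43
= 0.3256

0.3256


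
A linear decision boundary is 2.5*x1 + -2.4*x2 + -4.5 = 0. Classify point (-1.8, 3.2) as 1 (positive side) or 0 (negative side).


Compute 2.5 * -1.8 + -2.4 * 3.2 + -4.5
= -4.5 + -7.68 + -4.5
= -16.68
Since -16.68 < 0, the point is on the negative side.

0


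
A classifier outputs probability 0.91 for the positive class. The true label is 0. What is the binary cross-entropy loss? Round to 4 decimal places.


For y=0: Loss = -log(1-p)
= -log(1 - 0.91)
= -log(0.09)
= -(-2.4079)
= 2.4079

2.4079


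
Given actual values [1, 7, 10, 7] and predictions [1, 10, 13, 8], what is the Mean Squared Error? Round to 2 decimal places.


Differences: [0, -3, -3, -1]
Squared errors: [0, 9, 9, 1]
Sum of squared errors = 19
MSE = 19 / 4 = 4.75

4.75


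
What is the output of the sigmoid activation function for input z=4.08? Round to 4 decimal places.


sigmoid(z) = 1 / (1 + exp(-z))
exp(-(4.08)) = exp(-4.08) = 0.0169
1 + 0.0169 = 1.0169
1 / 1.0169 = 0.9834

0.9834


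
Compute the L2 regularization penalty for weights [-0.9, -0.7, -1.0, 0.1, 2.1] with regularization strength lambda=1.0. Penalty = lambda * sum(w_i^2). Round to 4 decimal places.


Squaring each weight:
(-0.9)^2 = 0.81
(-0.7)^2 = 0.49
(-1.0)^2 = 1.0
0.1^2 = 0.01
2.1^2 = 4.41
Sum of squares = 6.72
Penalty = 1.0 * 6.72 = 6.7200

6.7200


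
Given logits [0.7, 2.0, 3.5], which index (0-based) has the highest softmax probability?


Softmax is a monotonic transformation, so it preserves the argmax.
We need to find the index of the maximum logit.
Index 0: 0.7
Index 1: 2.0
Index 2: 3.5
Maximum logit = 3.5 at index 2

2


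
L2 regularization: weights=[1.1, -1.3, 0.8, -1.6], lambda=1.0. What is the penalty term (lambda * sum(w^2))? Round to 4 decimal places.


Squaring each weight:
1.1^2 = 1.21
(-1.3)^2 = 1.69
0.8^2 = 0.64
(-1.6)^2 = 2.56
Sum of squares = 6.1
Penalty = 1.0 * 6.1 = 6.1000

6.1000


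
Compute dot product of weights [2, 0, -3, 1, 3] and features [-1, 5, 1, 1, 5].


Element-wise products:
2 * -1 = -2
0 * 5 = 0
-3 * 1 = -3
1 * 1 = 1
3 * 5 = 15
Sum = -2 + 0 + -3 + 1 + 15
= 11

11


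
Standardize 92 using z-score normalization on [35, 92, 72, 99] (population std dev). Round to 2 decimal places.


Mean = (35 + 92 + 72 + 99) / 4 = 74.5
Variance = sum((x_i - mean)^2) / n = 618.25
Std = sqrt(618.25) = 24.8646
Z = (x - mean) / std
= (92 - 74.5) / 24.8646
= 17.5 / 24.8646
= 0.70

0.70


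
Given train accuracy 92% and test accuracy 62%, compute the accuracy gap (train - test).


Gap = train_accuracy - test_accuracy
= 92 - 62
= 30%
This large gap strongly indicates overfitting.

30


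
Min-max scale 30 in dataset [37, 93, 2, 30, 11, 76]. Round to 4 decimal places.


Min = 2, Max = 93
Range = 93 - 2 = 91
Scaled = (x - min) / (max - min)
= (30 - 2) / 91
= 28 / 91
= 0.3077

0.3077


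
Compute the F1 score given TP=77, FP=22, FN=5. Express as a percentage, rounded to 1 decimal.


Precision = TP / (TP + FP) = 77 / 99 = 0.7778
Recall = TP / (TP + FN) = 77 / 82 = 0.939
F1 = 2 * P * R / (P + R)
= 2 * 0.7778 * 0.939 / (0.7778 + 0.939)
= 1.4607 / 1.7168
= 0.8508
As percentage: 85.1%

85.1


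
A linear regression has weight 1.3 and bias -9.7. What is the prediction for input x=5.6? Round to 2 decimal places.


y = 1.3 * 5.6 + (-9.7)
= 7.28 + (-9.7)
= -2.42

-2.42


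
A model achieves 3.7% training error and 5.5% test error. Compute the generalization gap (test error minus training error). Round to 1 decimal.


Generalization gap = test_error - train_error
= 5.5 - 3.7
= 1.8%
A small gap suggests good generalization.

1.8


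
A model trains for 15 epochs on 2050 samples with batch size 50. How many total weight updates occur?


Iterations per epoch = 2050 / 50 = 41
Total updates = iterations_per_epoch * epochs
= 41 * 15
= 615

615


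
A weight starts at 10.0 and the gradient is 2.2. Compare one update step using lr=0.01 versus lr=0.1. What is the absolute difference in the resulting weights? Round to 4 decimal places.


With lr=0.01: w_new = 10.0 - 0.01 * 2.2 = 9.978
With lr=0.1: w_new = 10.0 - 0.1 * 2.2 = 9.78
Absolute difference = |9.978 - 9.78|
= 0.1980

0.1980


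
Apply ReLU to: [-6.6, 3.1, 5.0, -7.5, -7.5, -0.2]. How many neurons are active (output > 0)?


ReLU(x) = max(0, x) for each element:
ReLU(-6.6) = 0
ReLU(3.1) = 3.1
ReLU(5.0) = 5.0
ReLU(-7.5) = 0
ReLU(-7.5) = 0
ReLU(-0.2) = 0
Active neurons (>0): 2

2


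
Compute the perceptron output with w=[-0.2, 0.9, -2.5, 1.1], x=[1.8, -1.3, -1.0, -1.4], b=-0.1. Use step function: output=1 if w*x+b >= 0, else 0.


z = w . x + b
= -0.2*1.8 + 0.9*-1.3 + -2.5*-1.0 + 1.1*-1.4 + -0.1
= -0.36 + -1.17 + 2.5 + -1.54 + -0.1
= -0.57 + -0.1
= -0.67
Since z = -0.67 < 0, output = 0

0


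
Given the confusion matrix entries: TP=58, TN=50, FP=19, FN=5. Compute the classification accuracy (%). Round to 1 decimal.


Accuracy = (TP + TN) / (TP + TN + FP + FN) * 100
= (58 + 50) / (58 + 50 + 19 + 5)
= 108 / 132
= 0.8182
= 81.8%

81.8


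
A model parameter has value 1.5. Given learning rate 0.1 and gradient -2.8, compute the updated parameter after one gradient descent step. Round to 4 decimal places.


w_new = w_old - lr * gradient
= 1.5 - 0.1 * -2.8
= 1.5 - (-0.28)
= 1.7800

1.7800


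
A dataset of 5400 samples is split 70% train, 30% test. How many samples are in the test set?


Train samples = 5400 * 70% = 3780
Test samples = 5400 - 3780
= 1620

1620
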